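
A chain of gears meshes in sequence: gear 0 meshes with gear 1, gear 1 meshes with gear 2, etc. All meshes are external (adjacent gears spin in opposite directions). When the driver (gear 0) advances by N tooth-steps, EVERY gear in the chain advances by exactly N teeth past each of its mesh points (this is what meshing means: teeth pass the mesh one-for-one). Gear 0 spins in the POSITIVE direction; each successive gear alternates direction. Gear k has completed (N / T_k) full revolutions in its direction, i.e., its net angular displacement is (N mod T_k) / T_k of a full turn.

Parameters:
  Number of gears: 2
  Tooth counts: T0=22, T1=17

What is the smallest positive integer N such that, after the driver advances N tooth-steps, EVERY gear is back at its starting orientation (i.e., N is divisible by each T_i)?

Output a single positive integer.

Gear k returns to start when N is a multiple of T_k.
All gears at start simultaneously when N is a common multiple of [22, 17]; the smallest such N is lcm(22, 17).
Start: lcm = T0 = 22
Fold in T1=17: gcd(22, 17) = 1; lcm(22, 17) = 22 * 17 / 1 = 374 / 1 = 374
Full cycle length = 374

Answer: 374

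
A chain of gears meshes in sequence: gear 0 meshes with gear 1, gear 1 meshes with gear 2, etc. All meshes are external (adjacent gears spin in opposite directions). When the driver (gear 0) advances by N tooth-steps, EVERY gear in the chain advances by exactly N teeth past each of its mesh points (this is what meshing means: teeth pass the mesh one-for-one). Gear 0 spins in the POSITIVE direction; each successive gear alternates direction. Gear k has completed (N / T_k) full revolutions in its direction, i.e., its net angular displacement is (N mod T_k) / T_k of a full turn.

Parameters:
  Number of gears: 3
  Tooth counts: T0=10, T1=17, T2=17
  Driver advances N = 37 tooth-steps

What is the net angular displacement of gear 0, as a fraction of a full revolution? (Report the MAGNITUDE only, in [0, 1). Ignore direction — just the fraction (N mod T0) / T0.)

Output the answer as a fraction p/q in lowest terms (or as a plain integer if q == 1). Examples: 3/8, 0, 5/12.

Chain of 3 gears, tooth counts: [10, 17, 17]
  gear 0: T0=10, direction=positive, advance = 37 mod 10 = 7 teeth = 7/10 turn
  gear 1: T1=17, direction=negative, advance = 37 mod 17 = 3 teeth = 3/17 turn
  gear 2: T2=17, direction=positive, advance = 37 mod 17 = 3 teeth = 3/17 turn
Gear 0: 37 mod 10 = 7
Fraction = 7 / 10 = 7/10 (gcd(7,10)=1) = 7/10

Answer: 7/10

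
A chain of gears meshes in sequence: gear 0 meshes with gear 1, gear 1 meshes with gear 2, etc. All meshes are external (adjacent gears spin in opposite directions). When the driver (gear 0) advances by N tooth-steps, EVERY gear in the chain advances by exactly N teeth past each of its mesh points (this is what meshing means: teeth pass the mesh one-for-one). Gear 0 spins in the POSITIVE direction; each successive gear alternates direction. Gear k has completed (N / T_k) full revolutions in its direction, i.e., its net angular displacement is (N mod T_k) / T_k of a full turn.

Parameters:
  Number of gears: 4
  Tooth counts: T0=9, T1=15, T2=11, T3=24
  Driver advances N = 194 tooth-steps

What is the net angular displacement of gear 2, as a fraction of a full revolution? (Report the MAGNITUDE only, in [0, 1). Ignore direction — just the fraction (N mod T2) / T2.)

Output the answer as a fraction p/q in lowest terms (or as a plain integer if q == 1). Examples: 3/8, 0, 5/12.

Answer: 7/11

Derivation:
Chain of 4 gears, tooth counts: [9, 15, 11, 24]
  gear 0: T0=9, direction=positive, advance = 194 mod 9 = 5 teeth = 5/9 turn
  gear 1: T1=15, direction=negative, advance = 194 mod 15 = 14 teeth = 14/15 turn
  gear 2: T2=11, direction=positive, advance = 194 mod 11 = 7 teeth = 7/11 turn
  gear 3: T3=24, direction=negative, advance = 194 mod 24 = 2 teeth = 2/24 turn
Gear 2: 194 mod 11 = 7
Fraction = 7 / 11 = 7/11 (gcd(7,11)=1) = 7/11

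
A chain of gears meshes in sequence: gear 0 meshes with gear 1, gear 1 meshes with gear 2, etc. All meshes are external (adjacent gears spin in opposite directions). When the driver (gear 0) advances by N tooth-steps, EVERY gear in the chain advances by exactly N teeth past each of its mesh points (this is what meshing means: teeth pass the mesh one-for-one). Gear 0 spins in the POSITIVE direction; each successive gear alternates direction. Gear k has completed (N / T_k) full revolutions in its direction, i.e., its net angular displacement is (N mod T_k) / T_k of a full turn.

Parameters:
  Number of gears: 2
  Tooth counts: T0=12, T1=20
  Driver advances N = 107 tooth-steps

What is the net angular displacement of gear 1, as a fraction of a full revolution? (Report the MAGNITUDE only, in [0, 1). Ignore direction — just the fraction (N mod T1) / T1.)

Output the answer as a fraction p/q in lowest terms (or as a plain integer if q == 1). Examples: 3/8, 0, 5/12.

Chain of 2 gears, tooth counts: [12, 20]
  gear 0: T0=12, direction=positive, advance = 107 mod 12 = 11 teeth = 11/12 turn
  gear 1: T1=20, direction=negative, advance = 107 mod 20 = 7 teeth = 7/20 turn
Gear 1: 107 mod 20 = 7
Fraction = 7 / 20 = 7/20 (gcd(7,20)=1) = 7/20

Answer: 7/20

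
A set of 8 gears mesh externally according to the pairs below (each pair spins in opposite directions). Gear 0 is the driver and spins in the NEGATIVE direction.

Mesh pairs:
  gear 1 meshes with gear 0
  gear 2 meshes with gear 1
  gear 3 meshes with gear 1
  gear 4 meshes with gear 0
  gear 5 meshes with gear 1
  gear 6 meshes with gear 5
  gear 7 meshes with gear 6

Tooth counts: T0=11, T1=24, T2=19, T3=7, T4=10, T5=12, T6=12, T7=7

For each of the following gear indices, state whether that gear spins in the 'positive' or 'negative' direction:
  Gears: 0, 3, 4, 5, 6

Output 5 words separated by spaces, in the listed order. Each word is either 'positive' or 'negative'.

Gear 0 (driver): negative (depth 0)
  gear 1: meshes with gear 0 -> depth 1 -> positive (opposite of gear 0)
  gear 2: meshes with gear 1 -> depth 2 -> negative (opposite of gear 1)
  gear 3: meshes with gear 1 -> depth 2 -> negative (opposite of gear 1)
  gear 4: meshes with gear 0 -> depth 1 -> positive (opposite of gear 0)
  gear 5: meshes with gear 1 -> depth 2 -> negative (opposite of gear 1)
  gear 6: meshes with gear 5 -> depth 3 -> positive (opposite of gear 5)
  gear 7: meshes with gear 6 -> depth 4 -> negative (opposite of gear 6)
Queried indices 0, 3, 4, 5, 6 -> negative, negative, positive, negative, positive

Answer: negative negative positive negative positive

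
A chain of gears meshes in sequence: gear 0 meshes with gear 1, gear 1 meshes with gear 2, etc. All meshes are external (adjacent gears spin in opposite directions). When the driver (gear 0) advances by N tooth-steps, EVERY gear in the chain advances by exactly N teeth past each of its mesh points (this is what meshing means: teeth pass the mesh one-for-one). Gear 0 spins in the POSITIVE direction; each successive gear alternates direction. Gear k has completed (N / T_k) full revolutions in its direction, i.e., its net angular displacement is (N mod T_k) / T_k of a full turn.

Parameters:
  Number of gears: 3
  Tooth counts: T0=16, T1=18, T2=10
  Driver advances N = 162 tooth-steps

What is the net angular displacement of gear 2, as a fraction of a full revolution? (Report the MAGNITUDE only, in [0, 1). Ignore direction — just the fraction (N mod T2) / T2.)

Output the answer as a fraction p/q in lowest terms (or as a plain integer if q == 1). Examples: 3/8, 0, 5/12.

Answer: 1/5

Derivation:
Chain of 3 gears, tooth counts: [16, 18, 10]
  gear 0: T0=16, direction=positive, advance = 162 mod 16 = 2 teeth = 2/16 turn
  gear 1: T1=18, direction=negative, advance = 162 mod 18 = 0 teeth = 0/18 turn
  gear 2: T2=10, direction=positive, advance = 162 mod 10 = 2 teeth = 2/10 turn
Gear 2: 162 mod 10 = 2
Fraction = 2 / 10 = 1/5 (gcd(2,10)=2) = 1/5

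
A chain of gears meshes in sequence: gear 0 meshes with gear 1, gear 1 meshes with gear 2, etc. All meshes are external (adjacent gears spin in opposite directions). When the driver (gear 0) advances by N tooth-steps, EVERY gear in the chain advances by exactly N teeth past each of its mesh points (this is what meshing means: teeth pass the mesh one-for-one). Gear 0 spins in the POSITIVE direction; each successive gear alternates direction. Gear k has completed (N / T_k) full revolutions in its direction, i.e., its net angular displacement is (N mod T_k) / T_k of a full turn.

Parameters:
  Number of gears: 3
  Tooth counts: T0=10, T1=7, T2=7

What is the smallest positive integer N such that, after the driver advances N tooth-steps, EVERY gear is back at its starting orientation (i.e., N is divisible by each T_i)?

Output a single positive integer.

Answer: 70

Derivation:
Gear k returns to start when N is a multiple of T_k.
All gears at start simultaneously when N is a common multiple of [10, 7, 7]; the smallest such N is lcm(10, 7, 7).
Start: lcm = T0 = 10
Fold in T1=7: gcd(10, 7) = 1; lcm(10, 7) = 10 * 7 / 1 = 70 / 1 = 70
Fold in T2=7: gcd(70, 7) = 7; lcm(70, 7) = 70 * 7 / 7 = 490 / 7 = 70
Full cycle length = 70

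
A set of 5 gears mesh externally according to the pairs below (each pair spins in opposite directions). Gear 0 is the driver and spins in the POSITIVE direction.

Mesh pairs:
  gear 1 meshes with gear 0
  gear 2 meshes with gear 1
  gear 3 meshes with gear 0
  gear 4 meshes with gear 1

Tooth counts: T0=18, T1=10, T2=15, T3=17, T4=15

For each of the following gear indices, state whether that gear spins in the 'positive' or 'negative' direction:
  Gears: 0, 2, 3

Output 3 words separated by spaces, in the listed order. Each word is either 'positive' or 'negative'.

Answer: positive positive negative

Derivation:
Gear 0 (driver): positive (depth 0)
  gear 1: meshes with gear 0 -> depth 1 -> negative (opposite of gear 0)
  gear 2: meshes with gear 1 -> depth 2 -> positive (opposite of gear 1)
  gear 3: meshes with gear 0 -> depth 1 -> negative (opposite of gear 0)
  gear 4: meshes with gear 1 -> depth 2 -> positive (opposite of gear 1)
Queried indices 0, 2, 3 -> positive, positive, negative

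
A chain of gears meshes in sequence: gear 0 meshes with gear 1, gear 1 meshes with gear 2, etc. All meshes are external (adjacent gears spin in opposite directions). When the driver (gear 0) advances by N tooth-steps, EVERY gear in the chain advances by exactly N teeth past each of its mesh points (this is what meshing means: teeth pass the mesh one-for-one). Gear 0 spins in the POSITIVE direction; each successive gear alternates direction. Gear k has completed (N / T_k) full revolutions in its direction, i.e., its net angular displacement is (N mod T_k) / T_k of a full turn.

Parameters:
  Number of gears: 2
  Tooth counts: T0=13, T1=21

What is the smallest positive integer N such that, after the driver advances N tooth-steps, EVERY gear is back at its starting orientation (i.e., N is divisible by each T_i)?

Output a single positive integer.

Answer: 273

Derivation:
Gear k returns to start when N is a multiple of T_k.
All gears at start simultaneously when N is a common multiple of [13, 21]; the smallest such N is lcm(13, 21).
Start: lcm = T0 = 13
Fold in T1=21: gcd(13, 21) = 1; lcm(13, 21) = 13 * 21 / 1 = 273 / 1 = 273
Full cycle length = 273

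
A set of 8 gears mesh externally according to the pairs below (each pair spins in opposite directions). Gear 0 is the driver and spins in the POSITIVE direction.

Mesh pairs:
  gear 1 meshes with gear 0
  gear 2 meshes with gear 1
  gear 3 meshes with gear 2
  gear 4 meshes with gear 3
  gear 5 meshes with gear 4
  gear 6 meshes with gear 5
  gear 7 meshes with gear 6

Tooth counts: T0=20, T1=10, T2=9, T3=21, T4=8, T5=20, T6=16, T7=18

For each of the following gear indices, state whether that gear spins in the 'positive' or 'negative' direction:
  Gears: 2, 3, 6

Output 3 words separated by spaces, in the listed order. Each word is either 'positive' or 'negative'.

Answer: positive negative positive

Derivation:
Gear 0 (driver): positive (depth 0)
  gear 1: meshes with gear 0 -> depth 1 -> negative (opposite of gear 0)
  gear 2: meshes with gear 1 -> depth 2 -> positive (opposite of gear 1)
  gear 3: meshes with gear 2 -> depth 3 -> negative (opposite of gear 2)
  gear 4: meshes with gear 3 -> depth 4 -> positive (opposite of gear 3)
  gear 5: meshes with gear 4 -> depth 5 -> negative (opposite of gear 4)
  gear 6: meshes with gear 5 -> depth 6 -> positive (opposite of gear 5)
  gear 7: meshes with gear 6 -> depth 7 -> negative (opposite of gear 6)
Queried indices 2, 3, 6 -> positive, negative, positive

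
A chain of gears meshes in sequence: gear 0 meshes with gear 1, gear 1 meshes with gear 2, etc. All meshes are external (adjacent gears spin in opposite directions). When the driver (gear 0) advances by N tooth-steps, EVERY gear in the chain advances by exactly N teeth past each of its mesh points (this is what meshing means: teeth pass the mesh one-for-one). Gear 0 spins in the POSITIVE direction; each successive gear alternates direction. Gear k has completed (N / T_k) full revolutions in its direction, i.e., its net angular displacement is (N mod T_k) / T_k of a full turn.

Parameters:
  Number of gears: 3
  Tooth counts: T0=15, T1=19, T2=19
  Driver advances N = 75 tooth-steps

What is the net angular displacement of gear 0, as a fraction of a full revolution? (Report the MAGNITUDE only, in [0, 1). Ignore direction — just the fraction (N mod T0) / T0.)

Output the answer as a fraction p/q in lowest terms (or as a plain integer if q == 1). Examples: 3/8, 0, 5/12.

Chain of 3 gears, tooth counts: [15, 19, 19]
  gear 0: T0=15, direction=positive, advance = 75 mod 15 = 0 teeth = 0/15 turn
  gear 1: T1=19, direction=negative, advance = 75 mod 19 = 18 teeth = 18/19 turn
  gear 2: T2=19, direction=positive, advance = 75 mod 19 = 18 teeth = 18/19 turn
Gear 0: 75 mod 15 = 0
Fraction = 0 / 15 = 0/1 (gcd(0,15)=15) = 0

Answer: 0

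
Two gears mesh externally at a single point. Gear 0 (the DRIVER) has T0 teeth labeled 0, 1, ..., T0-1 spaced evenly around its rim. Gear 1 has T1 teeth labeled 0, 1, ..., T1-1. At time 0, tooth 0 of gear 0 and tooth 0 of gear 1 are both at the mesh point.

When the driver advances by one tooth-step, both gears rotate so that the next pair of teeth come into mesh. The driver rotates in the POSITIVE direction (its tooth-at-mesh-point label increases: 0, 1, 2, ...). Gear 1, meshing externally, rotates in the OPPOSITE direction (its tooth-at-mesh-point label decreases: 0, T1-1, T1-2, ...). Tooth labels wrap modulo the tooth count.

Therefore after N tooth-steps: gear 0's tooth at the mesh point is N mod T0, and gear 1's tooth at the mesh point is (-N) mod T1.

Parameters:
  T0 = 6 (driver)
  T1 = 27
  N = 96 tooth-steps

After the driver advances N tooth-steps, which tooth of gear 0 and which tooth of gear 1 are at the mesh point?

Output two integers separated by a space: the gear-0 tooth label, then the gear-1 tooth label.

Gear 0 (driver, T0=6): tooth at mesh = N mod T0
  96 = 16 * 6 + 0, so 96 mod 6 = 0
  gear 0 tooth = 0
Gear 1 (driven, T1=27): tooth at mesh = (-N) mod T1
  96 = 3 * 27 + 15, so 96 mod 27 = 15
  (-96) mod 27 = (-15) mod 27 = 27 - 15 = 12
Mesh after 96 steps: gear-0 tooth 0 meets gear-1 tooth 12

Answer: 0 12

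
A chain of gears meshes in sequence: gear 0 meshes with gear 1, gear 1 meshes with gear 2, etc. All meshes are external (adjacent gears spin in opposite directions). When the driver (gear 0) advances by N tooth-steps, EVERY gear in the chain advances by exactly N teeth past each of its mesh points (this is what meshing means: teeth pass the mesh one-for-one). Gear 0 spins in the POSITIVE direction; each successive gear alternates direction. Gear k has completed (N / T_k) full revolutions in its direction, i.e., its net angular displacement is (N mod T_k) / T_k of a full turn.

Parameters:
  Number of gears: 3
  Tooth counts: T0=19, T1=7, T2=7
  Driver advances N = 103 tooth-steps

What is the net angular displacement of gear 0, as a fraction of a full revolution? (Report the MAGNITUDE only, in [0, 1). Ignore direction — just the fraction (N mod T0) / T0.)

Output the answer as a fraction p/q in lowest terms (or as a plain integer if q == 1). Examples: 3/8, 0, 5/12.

Chain of 3 gears, tooth counts: [19, 7, 7]
  gear 0: T0=19, direction=positive, advance = 103 mod 19 = 8 teeth = 8/19 turn
  gear 1: T1=7, direction=negative, advance = 103 mod 7 = 5 teeth = 5/7 turn
  gear 2: T2=7, direction=positive, advance = 103 mod 7 = 5 teeth = 5/7 turn
Gear 0: 103 mod 19 = 8
Fraction = 8 / 19 = 8/19 (gcd(8,19)=1) = 8/19

Answer: 8/19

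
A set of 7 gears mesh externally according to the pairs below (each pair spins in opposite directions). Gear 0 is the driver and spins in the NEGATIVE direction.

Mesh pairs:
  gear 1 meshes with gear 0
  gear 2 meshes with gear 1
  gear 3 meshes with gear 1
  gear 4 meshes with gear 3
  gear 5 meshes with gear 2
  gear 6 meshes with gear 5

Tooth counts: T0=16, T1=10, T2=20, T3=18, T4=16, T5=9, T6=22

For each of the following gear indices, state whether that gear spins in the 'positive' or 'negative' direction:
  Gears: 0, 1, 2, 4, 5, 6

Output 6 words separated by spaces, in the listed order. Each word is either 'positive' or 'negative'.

Answer: negative positive negative positive positive negative

Derivation:
Gear 0 (driver): negative (depth 0)
  gear 1: meshes with gear 0 -> depth 1 -> positive (opposite of gear 0)
  gear 2: meshes with gear 1 -> depth 2 -> negative (opposite of gear 1)
  gear 3: meshes with gear 1 -> depth 2 -> negative (opposite of gear 1)
  gear 4: meshes with gear 3 -> depth 3 -> positive (opposite of gear 3)
  gear 5: meshes with gear 2 -> depth 3 -> positive (opposite of gear 2)
  gear 6: meshes with gear 5 -> depth 4 -> negative (opposite of gear 5)
Queried indices 0, 1, 2, 4, 5, 6 -> negative, positive, negative, positive, positive, negative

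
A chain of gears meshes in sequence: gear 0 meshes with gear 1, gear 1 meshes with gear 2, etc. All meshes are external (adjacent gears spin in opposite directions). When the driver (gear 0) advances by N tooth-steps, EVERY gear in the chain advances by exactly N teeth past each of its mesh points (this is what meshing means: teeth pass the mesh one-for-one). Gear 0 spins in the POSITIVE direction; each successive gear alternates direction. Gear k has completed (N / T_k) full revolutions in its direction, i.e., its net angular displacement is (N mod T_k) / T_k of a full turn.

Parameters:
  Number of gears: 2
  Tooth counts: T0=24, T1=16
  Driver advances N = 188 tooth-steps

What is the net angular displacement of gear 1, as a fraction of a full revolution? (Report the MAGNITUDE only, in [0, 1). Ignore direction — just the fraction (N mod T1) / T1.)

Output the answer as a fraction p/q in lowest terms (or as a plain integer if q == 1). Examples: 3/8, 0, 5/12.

Answer: 3/4

Derivation:
Chain of 2 gears, tooth counts: [24, 16]
  gear 0: T0=24, direction=positive, advance = 188 mod 24 = 20 teeth = 20/24 turn
  gear 1: T1=16, direction=negative, advance = 188 mod 16 = 12 teeth = 12/16 turn
Gear 1: 188 mod 16 = 12
Fraction = 12 / 16 = 3/4 (gcd(12,16)=4) = 3/4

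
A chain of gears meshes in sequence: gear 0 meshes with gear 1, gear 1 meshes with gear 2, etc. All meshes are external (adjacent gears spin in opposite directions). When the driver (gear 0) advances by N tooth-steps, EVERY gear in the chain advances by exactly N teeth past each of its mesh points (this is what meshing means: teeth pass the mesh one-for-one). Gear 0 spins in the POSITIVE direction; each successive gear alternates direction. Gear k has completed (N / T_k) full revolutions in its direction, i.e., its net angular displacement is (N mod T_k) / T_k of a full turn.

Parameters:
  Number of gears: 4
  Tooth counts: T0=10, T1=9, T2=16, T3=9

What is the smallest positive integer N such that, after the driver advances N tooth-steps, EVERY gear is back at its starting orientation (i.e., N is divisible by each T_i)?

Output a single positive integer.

Gear k returns to start when N is a multiple of T_k.
All gears at start simultaneously when N is a common multiple of [10, 9, 16, 9]; the smallest such N is lcm(10, 9, 16, 9).
Start: lcm = T0 = 10
Fold in T1=9: gcd(10, 9) = 1; lcm(10, 9) = 10 * 9 / 1 = 90 / 1 = 90
Fold in T2=16: gcd(90, 16) = 2; lcm(90, 16) = 90 * 16 / 2 = 1440 / 2 = 720
Fold in T3=9: gcd(720, 9) = 9; lcm(720, 9) = 720 * 9 / 9 = 6480 / 9 = 720
Full cycle length = 720

Answer: 720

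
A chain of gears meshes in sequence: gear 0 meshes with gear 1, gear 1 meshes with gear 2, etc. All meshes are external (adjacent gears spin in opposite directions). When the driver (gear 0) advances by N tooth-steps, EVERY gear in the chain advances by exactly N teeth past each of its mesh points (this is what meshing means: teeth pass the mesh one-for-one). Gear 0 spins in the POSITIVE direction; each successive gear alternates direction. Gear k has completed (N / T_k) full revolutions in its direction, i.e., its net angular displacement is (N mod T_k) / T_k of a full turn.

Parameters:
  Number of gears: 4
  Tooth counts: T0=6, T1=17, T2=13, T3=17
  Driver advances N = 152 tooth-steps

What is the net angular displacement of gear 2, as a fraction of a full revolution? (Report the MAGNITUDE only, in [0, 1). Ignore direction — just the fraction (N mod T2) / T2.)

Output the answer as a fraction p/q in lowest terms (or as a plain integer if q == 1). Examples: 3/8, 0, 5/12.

Chain of 4 gears, tooth counts: [6, 17, 13, 17]
  gear 0: T0=6, direction=positive, advance = 152 mod 6 = 2 teeth = 2/6 turn
  gear 1: T1=17, direction=negative, advance = 152 mod 17 = 16 teeth = 16/17 turn
  gear 2: T2=13, direction=positive, advance = 152 mod 13 = 9 teeth = 9/13 turn
  gear 3: T3=17, direction=negative, advance = 152 mod 17 = 16 teeth = 16/17 turn
Gear 2: 152 mod 13 = 9
Fraction = 9 / 13 = 9/13 (gcd(9,13)=1) = 9/13

Answer: 9/13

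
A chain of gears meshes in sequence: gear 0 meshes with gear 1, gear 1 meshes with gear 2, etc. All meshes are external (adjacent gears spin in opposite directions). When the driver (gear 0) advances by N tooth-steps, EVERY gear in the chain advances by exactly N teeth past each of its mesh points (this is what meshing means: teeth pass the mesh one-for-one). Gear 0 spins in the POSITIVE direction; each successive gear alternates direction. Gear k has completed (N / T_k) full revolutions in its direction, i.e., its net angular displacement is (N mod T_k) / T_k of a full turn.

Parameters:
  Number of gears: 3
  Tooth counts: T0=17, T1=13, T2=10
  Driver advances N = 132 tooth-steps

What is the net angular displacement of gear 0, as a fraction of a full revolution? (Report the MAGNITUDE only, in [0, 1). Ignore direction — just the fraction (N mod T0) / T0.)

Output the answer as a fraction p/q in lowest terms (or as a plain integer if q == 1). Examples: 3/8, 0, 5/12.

Chain of 3 gears, tooth counts: [17, 13, 10]
  gear 0: T0=17, direction=positive, advance = 132 mod 17 = 13 teeth = 13/17 turn
  gear 1: T1=13, direction=negative, advance = 132 mod 13 = 2 teeth = 2/13 turn
  gear 2: T2=10, direction=positive, advance = 132 mod 10 = 2 teeth = 2/10 turn
Gear 0: 132 mod 17 = 13
Fraction = 13 / 17 = 13/17 (gcd(13,17)=1) = 13/17

Answer: 13/17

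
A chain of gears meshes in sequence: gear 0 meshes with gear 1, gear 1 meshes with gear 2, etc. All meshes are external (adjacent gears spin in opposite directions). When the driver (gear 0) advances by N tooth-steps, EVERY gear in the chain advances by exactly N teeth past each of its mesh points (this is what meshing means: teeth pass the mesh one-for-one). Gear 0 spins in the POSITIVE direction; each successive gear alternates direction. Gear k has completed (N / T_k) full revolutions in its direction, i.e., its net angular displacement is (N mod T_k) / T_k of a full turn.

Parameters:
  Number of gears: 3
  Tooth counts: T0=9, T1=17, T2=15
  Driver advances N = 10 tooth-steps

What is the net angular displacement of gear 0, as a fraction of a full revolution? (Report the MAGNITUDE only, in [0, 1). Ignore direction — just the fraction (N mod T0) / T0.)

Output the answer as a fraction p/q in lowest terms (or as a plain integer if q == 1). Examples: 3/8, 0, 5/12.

Answer: 1/9

Derivation:
Chain of 3 gears, tooth counts: [9, 17, 15]
  gear 0: T0=9, direction=positive, advance = 10 mod 9 = 1 teeth = 1/9 turn
  gear 1: T1=17, direction=negative, advance = 10 mod 17 = 10 teeth = 10/17 turn
  gear 2: T2=15, direction=positive, advance = 10 mod 15 = 10 teeth = 10/15 turn
Gear 0: 10 mod 9 = 1
Fraction = 1 / 9 = 1/9 (gcd(1,9)=1) = 1/9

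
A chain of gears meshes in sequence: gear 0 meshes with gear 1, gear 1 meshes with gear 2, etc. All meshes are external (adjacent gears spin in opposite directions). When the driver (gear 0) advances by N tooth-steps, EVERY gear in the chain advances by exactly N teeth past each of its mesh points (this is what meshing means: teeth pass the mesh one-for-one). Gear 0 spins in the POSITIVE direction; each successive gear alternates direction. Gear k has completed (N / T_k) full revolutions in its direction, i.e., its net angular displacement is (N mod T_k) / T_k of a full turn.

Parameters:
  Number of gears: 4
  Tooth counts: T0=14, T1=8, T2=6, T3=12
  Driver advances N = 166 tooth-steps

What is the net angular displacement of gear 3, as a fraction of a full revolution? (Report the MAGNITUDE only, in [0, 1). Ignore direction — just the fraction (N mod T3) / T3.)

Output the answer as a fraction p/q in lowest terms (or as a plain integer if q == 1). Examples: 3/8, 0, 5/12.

Answer: 5/6

Derivation:
Chain of 4 gears, tooth counts: [14, 8, 6, 12]
  gear 0: T0=14, direction=positive, advance = 166 mod 14 = 12 teeth = 12/14 turn
  gear 1: T1=8, direction=negative, advance = 166 mod 8 = 6 teeth = 6/8 turn
  gear 2: T2=6, direction=positive, advance = 166 mod 6 = 4 teeth = 4/6 turn
  gear 3: T3=12, direction=negative, advance = 166 mod 12 = 10 teeth = 10/12 turn
Gear 3: 166 mod 12 = 10
Fraction = 10 / 12 = 5/6 (gcd(10,12)=2) = 5/6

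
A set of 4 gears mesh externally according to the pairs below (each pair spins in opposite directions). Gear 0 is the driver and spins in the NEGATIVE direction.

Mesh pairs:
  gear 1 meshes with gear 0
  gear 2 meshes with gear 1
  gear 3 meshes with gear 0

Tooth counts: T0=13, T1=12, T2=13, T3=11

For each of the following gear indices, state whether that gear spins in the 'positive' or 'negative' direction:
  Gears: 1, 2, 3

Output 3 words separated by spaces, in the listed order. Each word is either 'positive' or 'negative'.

Answer: positive negative positive

Derivation:
Gear 0 (driver): negative (depth 0)
  gear 1: meshes with gear 0 -> depth 1 -> positive (opposite of gear 0)
  gear 2: meshes with gear 1 -> depth 2 -> negative (opposite of gear 1)
  gear 3: meshes with gear 0 -> depth 1 -> positive (opposite of gear 0)
Queried indices 1, 2, 3 -> positive, negative, positive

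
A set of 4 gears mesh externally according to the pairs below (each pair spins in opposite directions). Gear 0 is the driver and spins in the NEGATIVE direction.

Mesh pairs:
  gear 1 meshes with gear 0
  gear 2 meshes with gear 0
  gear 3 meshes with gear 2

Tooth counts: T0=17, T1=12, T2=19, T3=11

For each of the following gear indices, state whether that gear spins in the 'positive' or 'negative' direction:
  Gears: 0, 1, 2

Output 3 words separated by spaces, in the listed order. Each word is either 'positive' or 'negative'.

Answer: negative positive positive

Derivation:
Gear 0 (driver): negative (depth 0)
  gear 1: meshes with gear 0 -> depth 1 -> positive (opposite of gear 0)
  gear 2: meshes with gear 0 -> depth 1 -> positive (opposite of gear 0)
  gear 3: meshes with gear 2 -> depth 2 -> negative (opposite of gear 2)
Queried indices 0, 1, 2 -> negative, positive, positive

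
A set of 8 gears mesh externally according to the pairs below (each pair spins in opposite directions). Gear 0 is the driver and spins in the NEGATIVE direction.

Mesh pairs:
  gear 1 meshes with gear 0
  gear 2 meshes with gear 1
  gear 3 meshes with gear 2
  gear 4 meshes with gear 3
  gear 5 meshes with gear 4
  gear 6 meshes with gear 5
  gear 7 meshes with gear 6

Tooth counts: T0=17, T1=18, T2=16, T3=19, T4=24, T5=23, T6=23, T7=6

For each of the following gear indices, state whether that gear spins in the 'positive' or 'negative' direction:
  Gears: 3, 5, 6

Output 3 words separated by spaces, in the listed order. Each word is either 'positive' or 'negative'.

Answer: positive positive negative

Derivation:
Gear 0 (driver): negative (depth 0)
  gear 1: meshes with gear 0 -> depth 1 -> positive (opposite of gear 0)
  gear 2: meshes with gear 1 -> depth 2 -> negative (opposite of gear 1)
  gear 3: meshes with gear 2 -> depth 3 -> positive (opposite of gear 2)
  gear 4: meshes with gear 3 -> depth 4 -> negative (opposite of gear 3)
  gear 5: meshes with gear 4 -> depth 5 -> positive (opposite of gear 4)
  gear 6: meshes with gear 5 -> depth 6 -> negative (opposite of gear 5)
  gear 7: meshes with gear 6 -> depth 7 -> positive (opposite of gear 6)
Queried indices 3, 5, 6 -> positive, positive, negative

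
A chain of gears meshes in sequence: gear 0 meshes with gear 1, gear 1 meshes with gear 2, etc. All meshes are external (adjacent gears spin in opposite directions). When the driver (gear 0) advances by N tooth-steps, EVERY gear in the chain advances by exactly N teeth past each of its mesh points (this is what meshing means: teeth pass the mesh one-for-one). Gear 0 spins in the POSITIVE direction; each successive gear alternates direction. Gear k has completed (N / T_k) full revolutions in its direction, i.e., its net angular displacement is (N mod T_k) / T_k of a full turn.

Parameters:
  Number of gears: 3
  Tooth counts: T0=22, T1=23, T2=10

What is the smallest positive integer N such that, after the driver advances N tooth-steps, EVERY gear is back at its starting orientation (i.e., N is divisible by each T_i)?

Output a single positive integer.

Gear k returns to start when N is a multiple of T_k.
All gears at start simultaneously when N is a common multiple of [22, 23, 10]; the smallest such N is lcm(22, 23, 10).
Start: lcm = T0 = 22
Fold in T1=23: gcd(22, 23) = 1; lcm(22, 23) = 22 * 23 / 1 = 506 / 1 = 506
Fold in T2=10: gcd(506, 10) = 2; lcm(506, 10) = 506 * 10 / 2 = 5060 / 2 = 2530
Full cycle length = 2530

Answer: 2530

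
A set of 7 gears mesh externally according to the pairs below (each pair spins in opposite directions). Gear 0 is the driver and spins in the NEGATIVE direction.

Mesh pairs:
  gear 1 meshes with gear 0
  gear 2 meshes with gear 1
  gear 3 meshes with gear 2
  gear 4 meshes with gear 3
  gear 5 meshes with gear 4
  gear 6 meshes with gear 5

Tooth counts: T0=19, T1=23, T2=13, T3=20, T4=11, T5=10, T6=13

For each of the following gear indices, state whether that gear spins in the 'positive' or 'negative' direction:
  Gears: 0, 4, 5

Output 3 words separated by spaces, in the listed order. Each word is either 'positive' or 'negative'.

Gear 0 (driver): negative (depth 0)
  gear 1: meshes with gear 0 -> depth 1 -> positive (opposite of gear 0)
  gear 2: meshes with gear 1 -> depth 2 -> negative (opposite of gear 1)
  gear 3: meshes with gear 2 -> depth 3 -> positive (opposite of gear 2)
  gear 4: meshes with gear 3 -> depth 4 -> negative (opposite of gear 3)
  gear 5: meshes with gear 4 -> depth 5 -> positive (opposite of gear 4)
  gear 6: meshes with gear 5 -> depth 6 -> negative (opposite of gear 5)
Queried indices 0, 4, 5 -> negative, negative, positive

Answer: negative negative positive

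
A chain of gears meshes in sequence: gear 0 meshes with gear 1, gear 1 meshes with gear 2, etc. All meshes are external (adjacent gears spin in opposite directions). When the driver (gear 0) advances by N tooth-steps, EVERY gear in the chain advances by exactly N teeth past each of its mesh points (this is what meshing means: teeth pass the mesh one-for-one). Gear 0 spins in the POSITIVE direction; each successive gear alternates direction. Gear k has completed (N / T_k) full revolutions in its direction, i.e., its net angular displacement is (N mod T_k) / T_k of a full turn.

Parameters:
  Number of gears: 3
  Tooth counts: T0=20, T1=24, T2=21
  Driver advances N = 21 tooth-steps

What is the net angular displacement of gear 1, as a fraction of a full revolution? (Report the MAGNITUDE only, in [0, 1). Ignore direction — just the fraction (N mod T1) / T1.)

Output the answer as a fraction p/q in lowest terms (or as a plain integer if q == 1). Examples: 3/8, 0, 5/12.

Chain of 3 gears, tooth counts: [20, 24, 21]
  gear 0: T0=20, direction=positive, advance = 21 mod 20 = 1 teeth = 1/20 turn
  gear 1: T1=24, direction=negative, advance = 21 mod 24 = 21 teeth = 21/24 turn
  gear 2: T2=21, direction=positive, advance = 21 mod 21 = 0 teeth = 0/21 turn
Gear 1: 21 mod 24 = 21
Fraction = 21 / 24 = 7/8 (gcd(21,24)=3) = 7/8

Answer: 7/8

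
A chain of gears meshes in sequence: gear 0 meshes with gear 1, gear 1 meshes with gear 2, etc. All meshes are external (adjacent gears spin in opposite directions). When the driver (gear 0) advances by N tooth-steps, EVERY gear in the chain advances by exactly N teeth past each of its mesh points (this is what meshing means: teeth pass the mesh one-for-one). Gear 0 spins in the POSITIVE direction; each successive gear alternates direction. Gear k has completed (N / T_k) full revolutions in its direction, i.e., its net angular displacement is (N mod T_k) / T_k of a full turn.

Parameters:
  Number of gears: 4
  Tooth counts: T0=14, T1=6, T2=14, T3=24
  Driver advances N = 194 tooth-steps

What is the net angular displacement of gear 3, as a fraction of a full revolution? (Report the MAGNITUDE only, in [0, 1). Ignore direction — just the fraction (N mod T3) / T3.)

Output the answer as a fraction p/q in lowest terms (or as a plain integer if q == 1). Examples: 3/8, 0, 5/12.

Answer: 1/12

Derivation:
Chain of 4 gears, tooth counts: [14, 6, 14, 24]
  gear 0: T0=14, direction=positive, advance = 194 mod 14 = 12 teeth = 12/14 turn
  gear 1: T1=6, direction=negative, advance = 194 mod 6 = 2 teeth = 2/6 turn
  gear 2: T2=14, direction=positive, advance = 194 mod 14 = 12 teeth = 12/14 turn
  gear 3: T3=24, direction=negative, advance = 194 mod 24 = 2 teeth = 2/24 turn
Gear 3: 194 mod 24 = 2
Fraction = 2 / 24 = 1/12 (gcd(2,24)=2) = 1/12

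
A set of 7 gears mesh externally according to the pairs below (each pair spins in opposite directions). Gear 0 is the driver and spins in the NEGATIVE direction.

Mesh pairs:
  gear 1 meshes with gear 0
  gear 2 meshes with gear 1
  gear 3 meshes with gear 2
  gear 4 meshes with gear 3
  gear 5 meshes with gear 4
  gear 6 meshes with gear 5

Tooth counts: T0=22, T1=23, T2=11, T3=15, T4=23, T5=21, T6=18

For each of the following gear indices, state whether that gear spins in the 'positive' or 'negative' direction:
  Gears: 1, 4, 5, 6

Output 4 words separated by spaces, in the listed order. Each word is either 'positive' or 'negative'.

Answer: positive negative positive negative

Derivation:
Gear 0 (driver): negative (depth 0)
  gear 1: meshes with gear 0 -> depth 1 -> positive (opposite of gear 0)
  gear 2: meshes with gear 1 -> depth 2 -> negative (opposite of gear 1)
  gear 3: meshes with gear 2 -> depth 3 -> positive (opposite of gear 2)
  gear 4: meshes with gear 3 -> depth 4 -> negative (opposite of gear 3)
  gear 5: meshes with gear 4 -> depth 5 -> positive (opposite of gear 4)
  gear 6: meshes with gear 5 -> depth 6 -> negative (opposite of gear 5)
Queried indices 1, 4, 5, 6 -> positive, negative, positive, negative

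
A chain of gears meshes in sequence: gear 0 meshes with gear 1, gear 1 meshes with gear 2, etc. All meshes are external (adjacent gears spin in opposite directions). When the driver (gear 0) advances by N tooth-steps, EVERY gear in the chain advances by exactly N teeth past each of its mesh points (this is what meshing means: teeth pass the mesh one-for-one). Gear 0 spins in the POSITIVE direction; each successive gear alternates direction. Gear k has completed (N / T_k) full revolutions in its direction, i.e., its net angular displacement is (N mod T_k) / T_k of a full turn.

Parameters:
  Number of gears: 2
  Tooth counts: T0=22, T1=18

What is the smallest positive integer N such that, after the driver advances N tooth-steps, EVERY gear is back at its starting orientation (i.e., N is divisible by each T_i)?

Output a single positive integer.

Answer: 198

Derivation:
Gear k returns to start when N is a multiple of T_k.
All gears at start simultaneously when N is a common multiple of [22, 18]; the smallest such N is lcm(22, 18).
Start: lcm = T0 = 22
Fold in T1=18: gcd(22, 18) = 2; lcm(22, 18) = 22 * 18 / 2 = 396 / 2 = 198
Full cycle length = 198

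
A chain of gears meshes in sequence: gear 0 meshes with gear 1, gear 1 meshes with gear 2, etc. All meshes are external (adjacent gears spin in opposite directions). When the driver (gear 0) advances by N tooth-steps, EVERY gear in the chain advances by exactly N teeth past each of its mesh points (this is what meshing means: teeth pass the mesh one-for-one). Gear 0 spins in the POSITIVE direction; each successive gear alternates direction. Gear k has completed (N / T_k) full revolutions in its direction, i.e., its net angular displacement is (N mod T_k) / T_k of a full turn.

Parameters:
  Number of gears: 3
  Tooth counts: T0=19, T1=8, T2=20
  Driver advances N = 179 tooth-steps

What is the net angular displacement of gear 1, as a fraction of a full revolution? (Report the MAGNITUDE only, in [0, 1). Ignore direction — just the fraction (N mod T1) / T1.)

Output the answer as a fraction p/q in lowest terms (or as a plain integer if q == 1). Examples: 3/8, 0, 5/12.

Chain of 3 gears, tooth counts: [19, 8, 20]
  gear 0: T0=19, direction=positive, advance = 179 mod 19 = 8 teeth = 8/19 turn
  gear 1: T1=8, direction=negative, advance = 179 mod 8 = 3 teeth = 3/8 turn
  gear 2: T2=20, direction=positive, advance = 179 mod 20 = 19 teeth = 19/20 turn
Gear 1: 179 mod 8 = 3
Fraction = 3 / 8 = 3/8 (gcd(3,8)=1) = 3/8

Answer: 3/8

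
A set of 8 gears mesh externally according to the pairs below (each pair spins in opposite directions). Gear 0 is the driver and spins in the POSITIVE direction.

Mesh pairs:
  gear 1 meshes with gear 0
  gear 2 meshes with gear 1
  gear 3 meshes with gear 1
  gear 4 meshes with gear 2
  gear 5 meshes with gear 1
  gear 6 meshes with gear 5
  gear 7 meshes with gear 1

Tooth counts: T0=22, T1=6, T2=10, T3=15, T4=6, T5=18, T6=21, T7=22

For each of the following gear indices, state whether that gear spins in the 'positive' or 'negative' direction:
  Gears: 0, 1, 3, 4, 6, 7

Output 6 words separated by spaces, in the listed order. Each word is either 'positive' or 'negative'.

Answer: positive negative positive negative negative positive

Derivation:
Gear 0 (driver): positive (depth 0)
  gear 1: meshes with gear 0 -> depth 1 -> negative (opposite of gear 0)
  gear 2: meshes with gear 1 -> depth 2 -> positive (opposite of gear 1)
  gear 3: meshes with gear 1 -> depth 2 -> positive (opposite of gear 1)
  gear 4: meshes with gear 2 -> depth 3 -> negative (opposite of gear 2)
  gear 5: meshes with gear 1 -> depth 2 -> positive (opposite of gear 1)
  gear 6: meshes with gear 5 -> depth 3 -> negative (opposite of gear 5)
  gear 7: meshes with gear 1 -> depth 2 -> positive (opposite of gear 1)
Queried indices 0, 1, 3, 4, 6, 7 -> positive, negative, positive, negative, negative, positive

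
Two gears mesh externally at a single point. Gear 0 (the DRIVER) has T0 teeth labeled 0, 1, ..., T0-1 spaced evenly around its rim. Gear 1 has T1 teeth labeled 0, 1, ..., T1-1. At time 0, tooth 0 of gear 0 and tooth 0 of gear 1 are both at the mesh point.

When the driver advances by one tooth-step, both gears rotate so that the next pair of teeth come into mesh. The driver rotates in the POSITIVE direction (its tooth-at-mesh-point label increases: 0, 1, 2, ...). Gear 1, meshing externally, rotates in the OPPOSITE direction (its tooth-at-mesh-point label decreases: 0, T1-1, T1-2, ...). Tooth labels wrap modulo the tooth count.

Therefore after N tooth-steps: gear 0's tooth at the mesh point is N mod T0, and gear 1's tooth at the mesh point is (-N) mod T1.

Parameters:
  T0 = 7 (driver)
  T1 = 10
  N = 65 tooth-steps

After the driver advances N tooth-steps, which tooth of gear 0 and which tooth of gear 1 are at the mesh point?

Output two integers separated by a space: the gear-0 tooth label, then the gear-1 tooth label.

Gear 0 (driver, T0=7): tooth at mesh = N mod T0
  65 = 9 * 7 + 2, so 65 mod 7 = 2
  gear 0 tooth = 2
Gear 1 (driven, T1=10): tooth at mesh = (-N) mod T1
  65 = 6 * 10 + 5, so 65 mod 10 = 5
  (-65) mod 10 = (-5) mod 10 = 10 - 5 = 5
Mesh after 65 steps: gear-0 tooth 2 meets gear-1 tooth 5

Answer: 2 5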